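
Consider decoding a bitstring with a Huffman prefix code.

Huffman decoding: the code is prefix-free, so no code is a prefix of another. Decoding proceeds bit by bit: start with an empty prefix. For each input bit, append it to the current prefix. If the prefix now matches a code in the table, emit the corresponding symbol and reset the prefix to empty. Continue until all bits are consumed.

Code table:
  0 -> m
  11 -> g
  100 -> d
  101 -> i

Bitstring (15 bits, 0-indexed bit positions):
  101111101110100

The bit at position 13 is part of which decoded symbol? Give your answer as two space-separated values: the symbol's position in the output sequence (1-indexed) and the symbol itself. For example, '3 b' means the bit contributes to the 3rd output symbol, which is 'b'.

Bit 0: prefix='1' (no match yet)
Bit 1: prefix='10' (no match yet)
Bit 2: prefix='101' -> emit 'i', reset
Bit 3: prefix='1' (no match yet)
Bit 4: prefix='11' -> emit 'g', reset
Bit 5: prefix='1' (no match yet)
Bit 6: prefix='11' -> emit 'g', reset
Bit 7: prefix='0' -> emit 'm', reset
Bit 8: prefix='1' (no match yet)
Bit 9: prefix='11' -> emit 'g', reset
Bit 10: prefix='1' (no match yet)
Bit 11: prefix='10' (no match yet)
Bit 12: prefix='101' -> emit 'i', reset
Bit 13: prefix='0' -> emit 'm', reset
Bit 14: prefix='0' -> emit 'm', reset

Answer: 7 m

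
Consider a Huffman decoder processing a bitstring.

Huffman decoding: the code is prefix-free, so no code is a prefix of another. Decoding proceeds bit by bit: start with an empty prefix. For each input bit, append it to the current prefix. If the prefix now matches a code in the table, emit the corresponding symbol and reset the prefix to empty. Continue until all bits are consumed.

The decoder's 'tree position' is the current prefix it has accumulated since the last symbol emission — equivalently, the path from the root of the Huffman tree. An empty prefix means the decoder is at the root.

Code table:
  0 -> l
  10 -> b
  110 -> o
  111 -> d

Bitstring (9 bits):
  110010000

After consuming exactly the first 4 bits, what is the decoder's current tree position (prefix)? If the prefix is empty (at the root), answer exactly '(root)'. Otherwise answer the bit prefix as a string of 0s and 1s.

Answer: (root)

Derivation:
Bit 0: prefix='1' (no match yet)
Bit 1: prefix='11' (no match yet)
Bit 2: prefix='110' -> emit 'o', reset
Bit 3: prefix='0' -> emit 'l', reset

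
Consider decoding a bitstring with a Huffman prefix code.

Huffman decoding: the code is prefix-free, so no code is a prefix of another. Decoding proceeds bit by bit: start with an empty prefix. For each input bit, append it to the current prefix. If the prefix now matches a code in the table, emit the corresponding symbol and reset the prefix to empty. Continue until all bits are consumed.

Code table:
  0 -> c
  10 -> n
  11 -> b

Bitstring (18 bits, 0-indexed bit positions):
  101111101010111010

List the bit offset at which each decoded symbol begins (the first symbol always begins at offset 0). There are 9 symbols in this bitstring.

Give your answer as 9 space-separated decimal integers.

Answer: 0 2 4 6 8 10 12 14 16

Derivation:
Bit 0: prefix='1' (no match yet)
Bit 1: prefix='10' -> emit 'n', reset
Bit 2: prefix='1' (no match yet)
Bit 3: prefix='11' -> emit 'b', reset
Bit 4: prefix='1' (no match yet)
Bit 5: prefix='11' -> emit 'b', reset
Bit 6: prefix='1' (no match yet)
Bit 7: prefix='10' -> emit 'n', reset
Bit 8: prefix='1' (no match yet)
Bit 9: prefix='10' -> emit 'n', reset
Bit 10: prefix='1' (no match yet)
Bit 11: prefix='10' -> emit 'n', reset
Bit 12: prefix='1' (no match yet)
Bit 13: prefix='11' -> emit 'b', reset
Bit 14: prefix='1' (no match yet)
Bit 15: prefix='10' -> emit 'n', reset
Bit 16: prefix='1' (no match yet)
Bit 17: prefix='10' -> emit 'n', reset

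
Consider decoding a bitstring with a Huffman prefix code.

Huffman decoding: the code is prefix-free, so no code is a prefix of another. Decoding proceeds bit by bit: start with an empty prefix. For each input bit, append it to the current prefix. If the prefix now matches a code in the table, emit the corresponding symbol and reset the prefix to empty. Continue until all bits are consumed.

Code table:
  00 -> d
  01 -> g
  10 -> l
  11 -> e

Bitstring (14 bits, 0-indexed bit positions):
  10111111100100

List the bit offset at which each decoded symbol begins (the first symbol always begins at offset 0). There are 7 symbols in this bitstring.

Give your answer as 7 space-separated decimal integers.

Answer: 0 2 4 6 8 10 12

Derivation:
Bit 0: prefix='1' (no match yet)
Bit 1: prefix='10' -> emit 'l', reset
Bit 2: prefix='1' (no match yet)
Bit 3: prefix='11' -> emit 'e', reset
Bit 4: prefix='1' (no match yet)
Bit 5: prefix='11' -> emit 'e', reset
Bit 6: prefix='1' (no match yet)
Bit 7: prefix='11' -> emit 'e', reset
Bit 8: prefix='1' (no match yet)
Bit 9: prefix='10' -> emit 'l', reset
Bit 10: prefix='0' (no match yet)
Bit 11: prefix='01' -> emit 'g', reset
Bit 12: prefix='0' (no match yet)
Bit 13: prefix='00' -> emit 'd', reset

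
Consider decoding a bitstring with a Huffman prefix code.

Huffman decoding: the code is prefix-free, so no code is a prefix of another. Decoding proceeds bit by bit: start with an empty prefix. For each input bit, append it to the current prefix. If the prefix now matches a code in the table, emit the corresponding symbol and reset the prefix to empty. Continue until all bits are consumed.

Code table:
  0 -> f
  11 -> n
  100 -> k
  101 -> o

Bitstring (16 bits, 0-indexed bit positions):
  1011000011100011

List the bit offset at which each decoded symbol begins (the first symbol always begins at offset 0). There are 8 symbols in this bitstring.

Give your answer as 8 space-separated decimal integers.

Answer: 0 3 6 7 8 10 13 14

Derivation:
Bit 0: prefix='1' (no match yet)
Bit 1: prefix='10' (no match yet)
Bit 2: prefix='101' -> emit 'o', reset
Bit 3: prefix='1' (no match yet)
Bit 4: prefix='10' (no match yet)
Bit 5: prefix='100' -> emit 'k', reset
Bit 6: prefix='0' -> emit 'f', reset
Bit 7: prefix='0' -> emit 'f', reset
Bit 8: prefix='1' (no match yet)
Bit 9: prefix='11' -> emit 'n', reset
Bit 10: prefix='1' (no match yet)
Bit 11: prefix='10' (no match yet)
Bit 12: prefix='100' -> emit 'k', reset
Bit 13: prefix='0' -> emit 'f', reset
Bit 14: prefix='1' (no match yet)
Bit 15: prefix='11' -> emit 'n', reset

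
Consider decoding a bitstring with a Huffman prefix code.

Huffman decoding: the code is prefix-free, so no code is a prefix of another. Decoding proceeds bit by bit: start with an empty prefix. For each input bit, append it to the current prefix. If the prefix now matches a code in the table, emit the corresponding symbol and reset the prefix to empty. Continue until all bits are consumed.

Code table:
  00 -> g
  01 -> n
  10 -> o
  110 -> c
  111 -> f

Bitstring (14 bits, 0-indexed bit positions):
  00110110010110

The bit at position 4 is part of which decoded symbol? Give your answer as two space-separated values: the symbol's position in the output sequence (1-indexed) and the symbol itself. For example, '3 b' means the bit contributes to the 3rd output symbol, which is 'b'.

Bit 0: prefix='0' (no match yet)
Bit 1: prefix='00' -> emit 'g', reset
Bit 2: prefix='1' (no match yet)
Bit 3: prefix='11' (no match yet)
Bit 4: prefix='110' -> emit 'c', reset
Bit 5: prefix='1' (no match yet)
Bit 6: prefix='11' (no match yet)
Bit 7: prefix='110' -> emit 'c', reset
Bit 8: prefix='0' (no match yet)

Answer: 2 c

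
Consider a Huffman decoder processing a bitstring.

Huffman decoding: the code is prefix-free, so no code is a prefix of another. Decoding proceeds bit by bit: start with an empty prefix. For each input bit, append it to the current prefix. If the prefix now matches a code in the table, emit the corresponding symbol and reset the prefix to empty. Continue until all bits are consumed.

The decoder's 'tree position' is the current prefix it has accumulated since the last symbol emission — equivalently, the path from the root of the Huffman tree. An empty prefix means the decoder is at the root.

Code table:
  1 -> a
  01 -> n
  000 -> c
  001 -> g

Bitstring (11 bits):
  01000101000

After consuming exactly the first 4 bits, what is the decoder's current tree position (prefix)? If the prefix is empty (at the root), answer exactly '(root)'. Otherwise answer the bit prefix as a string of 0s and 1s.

Answer: 00

Derivation:
Bit 0: prefix='0' (no match yet)
Bit 1: prefix='01' -> emit 'n', reset
Bit 2: prefix='0' (no match yet)
Bit 3: prefix='00' (no match yet)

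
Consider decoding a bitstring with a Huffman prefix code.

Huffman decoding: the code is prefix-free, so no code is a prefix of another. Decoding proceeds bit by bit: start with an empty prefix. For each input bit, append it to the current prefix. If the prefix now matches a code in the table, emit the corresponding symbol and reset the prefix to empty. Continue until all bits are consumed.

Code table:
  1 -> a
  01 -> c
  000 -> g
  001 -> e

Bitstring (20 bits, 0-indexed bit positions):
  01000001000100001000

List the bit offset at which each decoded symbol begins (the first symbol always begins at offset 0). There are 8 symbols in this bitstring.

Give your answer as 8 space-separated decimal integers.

Answer: 0 2 5 8 11 12 15 17

Derivation:
Bit 0: prefix='0' (no match yet)
Bit 1: prefix='01' -> emit 'c', reset
Bit 2: prefix='0' (no match yet)
Bit 3: prefix='00' (no match yet)
Bit 4: prefix='000' -> emit 'g', reset
Bit 5: prefix='0' (no match yet)
Bit 6: prefix='00' (no match yet)
Bit 7: prefix='001' -> emit 'e', reset
Bit 8: prefix='0' (no match yet)
Bit 9: prefix='00' (no match yet)
Bit 10: prefix='000' -> emit 'g', reset
Bit 11: prefix='1' -> emit 'a', reset
Bit 12: prefix='0' (no match yet)
Bit 13: prefix='00' (no match yet)
Bit 14: prefix='000' -> emit 'g', reset
Bit 15: prefix='0' (no match yet)
Bit 16: prefix='01' -> emit 'c', reset
Bit 17: prefix='0' (no match yet)
Bit 18: prefix='00' (no match yet)
Bit 19: prefix='000' -> emit 'g', reset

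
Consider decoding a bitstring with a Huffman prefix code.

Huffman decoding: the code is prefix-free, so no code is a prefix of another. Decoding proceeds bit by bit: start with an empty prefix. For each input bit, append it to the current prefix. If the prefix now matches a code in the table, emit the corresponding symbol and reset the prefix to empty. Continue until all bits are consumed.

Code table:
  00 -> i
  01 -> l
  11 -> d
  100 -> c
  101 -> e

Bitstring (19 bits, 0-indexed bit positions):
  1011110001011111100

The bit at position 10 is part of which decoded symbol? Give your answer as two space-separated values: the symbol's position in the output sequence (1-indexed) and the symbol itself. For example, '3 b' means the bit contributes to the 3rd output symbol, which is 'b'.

Bit 0: prefix='1' (no match yet)
Bit 1: prefix='10' (no match yet)
Bit 2: prefix='101' -> emit 'e', reset
Bit 3: prefix='1' (no match yet)
Bit 4: prefix='11' -> emit 'd', reset
Bit 5: prefix='1' (no match yet)
Bit 6: prefix='10' (no match yet)
Bit 7: prefix='100' -> emit 'c', reset
Bit 8: prefix='0' (no match yet)
Bit 9: prefix='01' -> emit 'l', reset
Bit 10: prefix='0' (no match yet)
Bit 11: prefix='01' -> emit 'l', reset
Bit 12: prefix='1' (no match yet)
Bit 13: prefix='11' -> emit 'd', reset
Bit 14: prefix='1' (no match yet)

Answer: 5 l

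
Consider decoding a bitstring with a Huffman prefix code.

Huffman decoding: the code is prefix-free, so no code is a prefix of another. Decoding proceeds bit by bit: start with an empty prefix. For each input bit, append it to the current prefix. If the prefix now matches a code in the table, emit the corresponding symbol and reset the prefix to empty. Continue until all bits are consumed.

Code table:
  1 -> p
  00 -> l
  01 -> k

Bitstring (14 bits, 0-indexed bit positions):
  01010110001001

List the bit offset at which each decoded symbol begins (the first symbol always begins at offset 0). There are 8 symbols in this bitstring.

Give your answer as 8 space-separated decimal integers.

Answer: 0 2 4 6 7 9 11 13

Derivation:
Bit 0: prefix='0' (no match yet)
Bit 1: prefix='01' -> emit 'k', reset
Bit 2: prefix='0' (no match yet)
Bit 3: prefix='01' -> emit 'k', reset
Bit 4: prefix='0' (no match yet)
Bit 5: prefix='01' -> emit 'k', reset
Bit 6: prefix='1' -> emit 'p', reset
Bit 7: prefix='0' (no match yet)
Bit 8: prefix='00' -> emit 'l', reset
Bit 9: prefix='0' (no match yet)
Bit 10: prefix='01' -> emit 'k', reset
Bit 11: prefix='0' (no match yet)
Bit 12: prefix='00' -> emit 'l', reset
Bit 13: prefix='1' -> emit 'p', reset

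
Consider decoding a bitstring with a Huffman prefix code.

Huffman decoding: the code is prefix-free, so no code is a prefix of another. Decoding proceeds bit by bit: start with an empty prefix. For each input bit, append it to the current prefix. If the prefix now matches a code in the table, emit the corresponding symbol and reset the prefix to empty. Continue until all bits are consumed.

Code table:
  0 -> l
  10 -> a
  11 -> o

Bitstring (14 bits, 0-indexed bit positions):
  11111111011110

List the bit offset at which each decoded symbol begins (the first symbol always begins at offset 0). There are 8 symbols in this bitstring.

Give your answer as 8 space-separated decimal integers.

Bit 0: prefix='1' (no match yet)
Bit 1: prefix='11' -> emit 'o', reset
Bit 2: prefix='1' (no match yet)
Bit 3: prefix='11' -> emit 'o', reset
Bit 4: prefix='1' (no match yet)
Bit 5: prefix='11' -> emit 'o', reset
Bit 6: prefix='1' (no match yet)
Bit 7: prefix='11' -> emit 'o', reset
Bit 8: prefix='0' -> emit 'l', reset
Bit 9: prefix='1' (no match yet)
Bit 10: prefix='11' -> emit 'o', reset
Bit 11: prefix='1' (no match yet)
Bit 12: prefix='11' -> emit 'o', reset
Bit 13: prefix='0' -> emit 'l', reset

Answer: 0 2 4 6 8 9 11 13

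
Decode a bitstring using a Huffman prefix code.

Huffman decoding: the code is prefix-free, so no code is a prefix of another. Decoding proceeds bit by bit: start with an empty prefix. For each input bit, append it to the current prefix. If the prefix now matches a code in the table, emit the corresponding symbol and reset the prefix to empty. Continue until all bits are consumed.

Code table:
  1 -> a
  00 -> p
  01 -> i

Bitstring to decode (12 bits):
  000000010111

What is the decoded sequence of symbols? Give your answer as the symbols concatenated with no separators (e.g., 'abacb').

Bit 0: prefix='0' (no match yet)
Bit 1: prefix='00' -> emit 'p', reset
Bit 2: prefix='0' (no match yet)
Bit 3: prefix='00' -> emit 'p', reset
Bit 4: prefix='0' (no match yet)
Bit 5: prefix='00' -> emit 'p', reset
Bit 6: prefix='0' (no match yet)
Bit 7: prefix='01' -> emit 'i', reset
Bit 8: prefix='0' (no match yet)
Bit 9: prefix='01' -> emit 'i', reset
Bit 10: prefix='1' -> emit 'a', reset
Bit 11: prefix='1' -> emit 'a', reset

Answer: pppiiaa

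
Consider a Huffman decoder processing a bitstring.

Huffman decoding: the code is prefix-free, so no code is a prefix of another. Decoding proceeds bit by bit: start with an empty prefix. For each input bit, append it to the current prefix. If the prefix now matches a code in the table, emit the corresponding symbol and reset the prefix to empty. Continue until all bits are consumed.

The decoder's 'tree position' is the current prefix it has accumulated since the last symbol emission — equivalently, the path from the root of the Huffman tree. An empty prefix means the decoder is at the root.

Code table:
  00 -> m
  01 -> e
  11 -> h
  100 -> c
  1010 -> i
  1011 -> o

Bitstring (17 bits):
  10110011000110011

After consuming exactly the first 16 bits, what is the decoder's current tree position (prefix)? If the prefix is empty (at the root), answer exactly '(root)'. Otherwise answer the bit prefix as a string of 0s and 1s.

Bit 0: prefix='1' (no match yet)
Bit 1: prefix='10' (no match yet)
Bit 2: prefix='101' (no match yet)
Bit 3: prefix='1011' -> emit 'o', reset
Bit 4: prefix='0' (no match yet)
Bit 5: prefix='00' -> emit 'm', reset
Bit 6: prefix='1' (no match yet)
Bit 7: prefix='11' -> emit 'h', reset
Bit 8: prefix='0' (no match yet)
Bit 9: prefix='00' -> emit 'm', reset
Bit 10: prefix='0' (no match yet)
Bit 11: prefix='01' -> emit 'e', reset
Bit 12: prefix='1' (no match yet)
Bit 13: prefix='10' (no match yet)
Bit 14: prefix='100' -> emit 'c', reset
Bit 15: prefix='1' (no match yet)

Answer: 1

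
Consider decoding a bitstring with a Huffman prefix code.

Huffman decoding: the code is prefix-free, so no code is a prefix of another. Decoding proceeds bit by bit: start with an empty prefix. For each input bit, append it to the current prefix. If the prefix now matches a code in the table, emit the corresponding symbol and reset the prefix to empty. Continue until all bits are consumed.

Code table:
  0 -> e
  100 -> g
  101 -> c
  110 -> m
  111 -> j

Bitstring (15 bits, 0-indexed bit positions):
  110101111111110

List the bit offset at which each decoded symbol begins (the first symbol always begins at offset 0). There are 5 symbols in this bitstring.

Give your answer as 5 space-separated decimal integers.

Bit 0: prefix='1' (no match yet)
Bit 1: prefix='11' (no match yet)
Bit 2: prefix='110' -> emit 'm', reset
Bit 3: prefix='1' (no match yet)
Bit 4: prefix='10' (no match yet)
Bit 5: prefix='101' -> emit 'c', reset
Bit 6: prefix='1' (no match yet)
Bit 7: prefix='11' (no match yet)
Bit 8: prefix='111' -> emit 'j', reset
Bit 9: prefix='1' (no match yet)
Bit 10: prefix='11' (no match yet)
Bit 11: prefix='111' -> emit 'j', reset
Bit 12: prefix='1' (no match yet)
Bit 13: prefix='11' (no match yet)
Bit 14: prefix='110' -> emit 'm', reset

Answer: 0 3 6 9 12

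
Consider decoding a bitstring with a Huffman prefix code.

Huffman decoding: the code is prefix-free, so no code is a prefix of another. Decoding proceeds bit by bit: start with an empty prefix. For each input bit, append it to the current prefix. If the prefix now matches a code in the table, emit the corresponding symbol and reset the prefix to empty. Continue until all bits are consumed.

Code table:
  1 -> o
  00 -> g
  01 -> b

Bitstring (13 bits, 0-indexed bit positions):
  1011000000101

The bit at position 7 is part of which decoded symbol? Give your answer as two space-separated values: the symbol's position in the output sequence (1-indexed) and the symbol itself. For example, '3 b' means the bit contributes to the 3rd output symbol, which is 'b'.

Bit 0: prefix='1' -> emit 'o', reset
Bit 1: prefix='0' (no match yet)
Bit 2: prefix='01' -> emit 'b', reset
Bit 3: prefix='1' -> emit 'o', reset
Bit 4: prefix='0' (no match yet)
Bit 5: prefix='00' -> emit 'g', reset
Bit 6: prefix='0' (no match yet)
Bit 7: prefix='00' -> emit 'g', reset
Bit 8: prefix='0' (no match yet)
Bit 9: prefix='00' -> emit 'g', reset
Bit 10: prefix='1' -> emit 'o', reset
Bit 11: prefix='0' (no match yet)

Answer: 5 g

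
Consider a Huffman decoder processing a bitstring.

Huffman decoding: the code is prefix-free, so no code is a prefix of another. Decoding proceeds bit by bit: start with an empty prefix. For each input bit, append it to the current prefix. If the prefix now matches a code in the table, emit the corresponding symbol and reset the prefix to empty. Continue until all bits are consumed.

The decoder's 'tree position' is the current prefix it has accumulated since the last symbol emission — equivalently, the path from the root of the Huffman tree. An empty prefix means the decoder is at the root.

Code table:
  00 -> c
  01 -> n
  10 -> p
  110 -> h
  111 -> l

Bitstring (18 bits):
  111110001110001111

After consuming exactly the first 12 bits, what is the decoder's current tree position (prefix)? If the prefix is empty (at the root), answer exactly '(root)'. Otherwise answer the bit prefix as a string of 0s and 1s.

Bit 0: prefix='1' (no match yet)
Bit 1: prefix='11' (no match yet)
Bit 2: prefix='111' -> emit 'l', reset
Bit 3: prefix='1' (no match yet)
Bit 4: prefix='11' (no match yet)
Bit 5: prefix='110' -> emit 'h', reset
Bit 6: prefix='0' (no match yet)
Bit 7: prefix='00' -> emit 'c', reset
Bit 8: prefix='1' (no match yet)
Bit 9: prefix='11' (no match yet)
Bit 10: prefix='111' -> emit 'l', reset
Bit 11: prefix='0' (no match yet)

Answer: 0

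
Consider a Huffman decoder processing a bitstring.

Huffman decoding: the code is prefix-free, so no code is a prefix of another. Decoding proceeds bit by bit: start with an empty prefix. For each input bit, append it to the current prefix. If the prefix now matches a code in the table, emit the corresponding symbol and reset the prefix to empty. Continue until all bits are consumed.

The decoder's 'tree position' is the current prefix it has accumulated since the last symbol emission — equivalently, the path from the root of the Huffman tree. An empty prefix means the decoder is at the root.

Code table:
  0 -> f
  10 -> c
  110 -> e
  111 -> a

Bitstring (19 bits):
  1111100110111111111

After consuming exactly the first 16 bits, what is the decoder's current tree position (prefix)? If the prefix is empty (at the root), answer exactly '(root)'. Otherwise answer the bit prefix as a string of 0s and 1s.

Bit 0: prefix='1' (no match yet)
Bit 1: prefix='11' (no match yet)
Bit 2: prefix='111' -> emit 'a', reset
Bit 3: prefix='1' (no match yet)
Bit 4: prefix='11' (no match yet)
Bit 5: prefix='110' -> emit 'e', reset
Bit 6: prefix='0' -> emit 'f', reset
Bit 7: prefix='1' (no match yet)
Bit 8: prefix='11' (no match yet)
Bit 9: prefix='110' -> emit 'e', reset
Bit 10: prefix='1' (no match yet)
Bit 11: prefix='11' (no match yet)
Bit 12: prefix='111' -> emit 'a', reset
Bit 13: prefix='1' (no match yet)
Bit 14: prefix='11' (no match yet)
Bit 15: prefix='111' -> emit 'a', reset

Answer: (root)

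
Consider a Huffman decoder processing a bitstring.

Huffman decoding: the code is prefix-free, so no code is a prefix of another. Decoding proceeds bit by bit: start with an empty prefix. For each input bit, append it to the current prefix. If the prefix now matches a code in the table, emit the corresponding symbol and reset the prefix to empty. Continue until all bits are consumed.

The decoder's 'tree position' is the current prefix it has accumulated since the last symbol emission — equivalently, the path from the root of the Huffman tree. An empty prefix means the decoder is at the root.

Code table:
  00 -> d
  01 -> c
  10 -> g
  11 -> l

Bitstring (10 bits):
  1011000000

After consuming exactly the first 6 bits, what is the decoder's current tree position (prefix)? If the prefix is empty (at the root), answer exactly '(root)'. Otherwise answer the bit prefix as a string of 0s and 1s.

Bit 0: prefix='1' (no match yet)
Bit 1: prefix='10' -> emit 'g', reset
Bit 2: prefix='1' (no match yet)
Bit 3: prefix='11' -> emit 'l', reset
Bit 4: prefix='0' (no match yet)
Bit 5: prefix='00' -> emit 'd', reset

Answer: (root)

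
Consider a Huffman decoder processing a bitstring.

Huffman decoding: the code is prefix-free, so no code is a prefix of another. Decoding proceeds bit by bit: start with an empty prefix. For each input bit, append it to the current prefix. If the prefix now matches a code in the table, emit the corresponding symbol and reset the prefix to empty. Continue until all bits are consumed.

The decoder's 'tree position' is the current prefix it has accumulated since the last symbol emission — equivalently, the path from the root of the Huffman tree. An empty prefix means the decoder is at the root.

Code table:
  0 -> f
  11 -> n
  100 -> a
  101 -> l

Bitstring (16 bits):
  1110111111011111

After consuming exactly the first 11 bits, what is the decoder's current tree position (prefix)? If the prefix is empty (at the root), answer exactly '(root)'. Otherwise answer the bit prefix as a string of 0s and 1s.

Answer: 10

Derivation:
Bit 0: prefix='1' (no match yet)
Bit 1: prefix='11' -> emit 'n', reset
Bit 2: prefix='1' (no match yet)
Bit 3: prefix='10' (no match yet)
Bit 4: prefix='101' -> emit 'l', reset
Bit 5: prefix='1' (no match yet)
Bit 6: prefix='11' -> emit 'n', reset
Bit 7: prefix='1' (no match yet)
Bit 8: prefix='11' -> emit 'n', reset
Bit 9: prefix='1' (no match yet)
Bit 10: prefix='10' (no match yet)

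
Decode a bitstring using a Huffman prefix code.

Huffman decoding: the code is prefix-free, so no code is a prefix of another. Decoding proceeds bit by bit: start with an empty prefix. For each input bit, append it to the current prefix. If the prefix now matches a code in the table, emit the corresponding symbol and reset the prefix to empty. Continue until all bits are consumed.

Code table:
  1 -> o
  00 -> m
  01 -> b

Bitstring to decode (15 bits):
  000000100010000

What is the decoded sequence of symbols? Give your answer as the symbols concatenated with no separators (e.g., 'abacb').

Bit 0: prefix='0' (no match yet)
Bit 1: prefix='00' -> emit 'm', reset
Bit 2: prefix='0' (no match yet)
Bit 3: prefix='00' -> emit 'm', reset
Bit 4: prefix='0' (no match yet)
Bit 5: prefix='00' -> emit 'm', reset
Bit 6: prefix='1' -> emit 'o', reset
Bit 7: prefix='0' (no match yet)
Bit 8: prefix='00' -> emit 'm', reset
Bit 9: prefix='0' (no match yet)
Bit 10: prefix='01' -> emit 'b', reset
Bit 11: prefix='0' (no match yet)
Bit 12: prefix='00' -> emit 'm', reset
Bit 13: prefix='0' (no match yet)
Bit 14: prefix='00' -> emit 'm', reset

Answer: mmmombmm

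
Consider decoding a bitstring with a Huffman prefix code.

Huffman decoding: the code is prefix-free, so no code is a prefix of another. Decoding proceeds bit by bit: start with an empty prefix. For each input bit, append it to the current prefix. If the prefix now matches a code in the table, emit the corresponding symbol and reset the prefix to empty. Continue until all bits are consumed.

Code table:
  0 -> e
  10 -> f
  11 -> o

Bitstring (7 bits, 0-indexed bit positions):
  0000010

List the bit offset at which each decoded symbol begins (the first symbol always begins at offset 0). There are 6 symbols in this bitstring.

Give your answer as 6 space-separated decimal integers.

Answer: 0 1 2 3 4 5

Derivation:
Bit 0: prefix='0' -> emit 'e', reset
Bit 1: prefix='0' -> emit 'e', reset
Bit 2: prefix='0' -> emit 'e', reset
Bit 3: prefix='0' -> emit 'e', reset
Bit 4: prefix='0' -> emit 'e', reset
Bit 5: prefix='1' (no match yet)
Bit 6: prefix='10' -> emit 'f', reset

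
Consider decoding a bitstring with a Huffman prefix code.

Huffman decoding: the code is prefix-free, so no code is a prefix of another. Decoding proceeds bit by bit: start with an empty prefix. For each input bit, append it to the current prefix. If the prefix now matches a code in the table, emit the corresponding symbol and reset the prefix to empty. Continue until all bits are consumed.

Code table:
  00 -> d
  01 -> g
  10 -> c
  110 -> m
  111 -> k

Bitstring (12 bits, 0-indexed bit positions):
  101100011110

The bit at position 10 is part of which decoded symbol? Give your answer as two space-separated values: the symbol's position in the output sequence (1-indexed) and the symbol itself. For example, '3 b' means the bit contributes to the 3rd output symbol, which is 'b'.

Bit 0: prefix='1' (no match yet)
Bit 1: prefix='10' -> emit 'c', reset
Bit 2: prefix='1' (no match yet)
Bit 3: prefix='11' (no match yet)
Bit 4: prefix='110' -> emit 'm', reset
Bit 5: prefix='0' (no match yet)
Bit 6: prefix='00' -> emit 'd', reset
Bit 7: prefix='1' (no match yet)
Bit 8: prefix='11' (no match yet)
Bit 9: prefix='111' -> emit 'k', reset
Bit 10: prefix='1' (no match yet)
Bit 11: prefix='10' -> emit 'c', reset

Answer: 5 c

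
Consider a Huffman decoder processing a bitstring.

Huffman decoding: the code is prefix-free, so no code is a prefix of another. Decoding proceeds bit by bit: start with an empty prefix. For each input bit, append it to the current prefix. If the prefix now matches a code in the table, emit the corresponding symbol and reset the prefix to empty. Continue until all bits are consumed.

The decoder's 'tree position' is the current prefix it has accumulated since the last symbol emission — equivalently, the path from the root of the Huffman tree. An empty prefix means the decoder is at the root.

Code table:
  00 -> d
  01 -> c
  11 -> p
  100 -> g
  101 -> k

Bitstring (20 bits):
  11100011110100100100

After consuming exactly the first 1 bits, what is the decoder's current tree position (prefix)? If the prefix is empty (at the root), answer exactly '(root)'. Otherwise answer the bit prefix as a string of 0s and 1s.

Answer: 1

Derivation:
Bit 0: prefix='1' (no match yet)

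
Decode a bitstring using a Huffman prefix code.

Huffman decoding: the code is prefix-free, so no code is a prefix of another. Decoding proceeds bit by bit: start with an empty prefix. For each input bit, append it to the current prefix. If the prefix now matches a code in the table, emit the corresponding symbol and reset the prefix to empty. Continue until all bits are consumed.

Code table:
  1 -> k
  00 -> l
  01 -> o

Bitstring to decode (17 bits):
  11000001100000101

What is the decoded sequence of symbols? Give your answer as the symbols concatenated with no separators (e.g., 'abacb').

Answer: kklloklloo

Derivation:
Bit 0: prefix='1' -> emit 'k', reset
Bit 1: prefix='1' -> emit 'k', reset
Bit 2: prefix='0' (no match yet)
Bit 3: prefix='00' -> emit 'l', reset
Bit 4: prefix='0' (no match yet)
Bit 5: prefix='00' -> emit 'l', reset
Bit 6: prefix='0' (no match yet)
Bit 7: prefix='01' -> emit 'o', reset
Bit 8: prefix='1' -> emit 'k', reset
Bit 9: prefix='0' (no match yet)
Bit 10: prefix='00' -> emit 'l', reset
Bit 11: prefix='0' (no match yet)
Bit 12: prefix='00' -> emit 'l', reset
Bit 13: prefix='0' (no match yet)
Bit 14: prefix='01' -> emit 'o', reset
Bit 15: prefix='0' (no match yet)
Bit 16: prefix='01' -> emit 'o', reset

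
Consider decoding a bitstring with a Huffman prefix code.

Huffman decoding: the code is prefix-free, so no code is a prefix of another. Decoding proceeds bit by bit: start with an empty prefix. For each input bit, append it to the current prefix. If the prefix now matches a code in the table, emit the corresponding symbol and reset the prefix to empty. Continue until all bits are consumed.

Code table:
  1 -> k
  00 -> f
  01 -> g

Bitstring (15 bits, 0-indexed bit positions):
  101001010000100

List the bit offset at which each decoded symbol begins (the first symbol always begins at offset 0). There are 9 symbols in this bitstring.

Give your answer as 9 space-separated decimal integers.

Bit 0: prefix='1' -> emit 'k', reset
Bit 1: prefix='0' (no match yet)
Bit 2: prefix='01' -> emit 'g', reset
Bit 3: prefix='0' (no match yet)
Bit 4: prefix='00' -> emit 'f', reset
Bit 5: prefix='1' -> emit 'k', reset
Bit 6: prefix='0' (no match yet)
Bit 7: prefix='01' -> emit 'g', reset
Bit 8: prefix='0' (no match yet)
Bit 9: prefix='00' -> emit 'f', reset
Bit 10: prefix='0' (no match yet)
Bit 11: prefix='00' -> emit 'f', reset
Bit 12: prefix='1' -> emit 'k', reset
Bit 13: prefix='0' (no match yet)
Bit 14: prefix='00' -> emit 'f', reset

Answer: 0 1 3 5 6 8 10 12 13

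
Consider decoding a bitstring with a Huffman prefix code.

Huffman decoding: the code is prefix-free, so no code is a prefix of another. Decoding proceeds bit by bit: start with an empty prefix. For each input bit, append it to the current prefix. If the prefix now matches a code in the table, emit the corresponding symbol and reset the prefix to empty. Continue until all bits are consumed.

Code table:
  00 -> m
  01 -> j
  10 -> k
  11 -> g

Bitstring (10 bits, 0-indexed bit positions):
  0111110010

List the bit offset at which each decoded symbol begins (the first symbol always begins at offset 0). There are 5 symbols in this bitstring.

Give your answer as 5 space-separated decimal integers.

Answer: 0 2 4 6 8

Derivation:
Bit 0: prefix='0' (no match yet)
Bit 1: prefix='01' -> emit 'j', reset
Bit 2: prefix='1' (no match yet)
Bit 3: prefix='11' -> emit 'g', reset
Bit 4: prefix='1' (no match yet)
Bit 5: prefix='11' -> emit 'g', reset
Bit 6: prefix='0' (no match yet)
Bit 7: prefix='00' -> emit 'm', reset
Bit 8: prefix='1' (no match yet)
Bit 9: prefix='10' -> emit 'k', reset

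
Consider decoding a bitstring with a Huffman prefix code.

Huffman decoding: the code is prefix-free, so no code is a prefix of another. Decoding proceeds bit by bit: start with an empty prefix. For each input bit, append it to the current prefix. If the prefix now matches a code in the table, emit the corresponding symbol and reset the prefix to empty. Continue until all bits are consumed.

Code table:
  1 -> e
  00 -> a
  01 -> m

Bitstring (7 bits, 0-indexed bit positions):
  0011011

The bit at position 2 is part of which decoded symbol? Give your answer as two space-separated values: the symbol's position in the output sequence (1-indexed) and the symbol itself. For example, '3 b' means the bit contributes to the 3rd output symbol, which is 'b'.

Answer: 2 e

Derivation:
Bit 0: prefix='0' (no match yet)
Bit 1: prefix='00' -> emit 'a', reset
Bit 2: prefix='1' -> emit 'e', reset
Bit 3: prefix='1' -> emit 'e', reset
Bit 4: prefix='0' (no match yet)
Bit 5: prefix='01' -> emit 'm', reset
Bit 6: prefix='1' -> emit 'e', reset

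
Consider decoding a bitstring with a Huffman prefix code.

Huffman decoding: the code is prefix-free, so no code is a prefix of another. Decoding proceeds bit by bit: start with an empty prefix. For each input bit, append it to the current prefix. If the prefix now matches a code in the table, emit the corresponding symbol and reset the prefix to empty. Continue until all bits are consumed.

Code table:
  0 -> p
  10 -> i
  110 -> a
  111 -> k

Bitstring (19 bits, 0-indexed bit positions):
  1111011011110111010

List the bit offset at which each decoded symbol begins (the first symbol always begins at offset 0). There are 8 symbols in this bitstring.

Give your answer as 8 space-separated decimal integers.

Answer: 0 3 5 8 11 13 16 17

Derivation:
Bit 0: prefix='1' (no match yet)
Bit 1: prefix='11' (no match yet)
Bit 2: prefix='111' -> emit 'k', reset
Bit 3: prefix='1' (no match yet)
Bit 4: prefix='10' -> emit 'i', reset
Bit 5: prefix='1' (no match yet)
Bit 6: prefix='11' (no match yet)
Bit 7: prefix='110' -> emit 'a', reset
Bit 8: prefix='1' (no match yet)
Bit 9: prefix='11' (no match yet)
Bit 10: prefix='111' -> emit 'k', reset
Bit 11: prefix='1' (no match yet)
Bit 12: prefix='10' -> emit 'i', reset
Bit 13: prefix='1' (no match yet)
Bit 14: prefix='11' (no match yet)
Bit 15: prefix='111' -> emit 'k', reset
Bit 16: prefix='0' -> emit 'p', reset
Bit 17: prefix='1' (no match yet)
Bit 18: prefix='10' -> emit 'i', reset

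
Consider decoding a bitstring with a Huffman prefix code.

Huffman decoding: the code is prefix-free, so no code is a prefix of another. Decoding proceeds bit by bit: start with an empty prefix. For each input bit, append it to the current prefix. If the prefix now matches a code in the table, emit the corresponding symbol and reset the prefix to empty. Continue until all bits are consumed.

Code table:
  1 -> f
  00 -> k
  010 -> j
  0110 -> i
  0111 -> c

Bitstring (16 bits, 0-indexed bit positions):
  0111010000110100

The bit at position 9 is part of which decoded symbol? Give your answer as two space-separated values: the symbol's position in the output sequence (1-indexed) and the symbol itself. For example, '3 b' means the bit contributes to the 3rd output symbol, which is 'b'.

Answer: 4 i

Derivation:
Bit 0: prefix='0' (no match yet)
Bit 1: prefix='01' (no match yet)
Bit 2: prefix='011' (no match yet)
Bit 3: prefix='0111' -> emit 'c', reset
Bit 4: prefix='0' (no match yet)
Bit 5: prefix='01' (no match yet)
Bit 6: prefix='010' -> emit 'j', reset
Bit 7: prefix='0' (no match yet)
Bit 8: prefix='00' -> emit 'k', reset
Bit 9: prefix='0' (no match yet)
Bit 10: prefix='01' (no match yet)
Bit 11: prefix='011' (no match yet)
Bit 12: prefix='0110' -> emit 'i', reset
Bit 13: prefix='1' -> emit 'f', reset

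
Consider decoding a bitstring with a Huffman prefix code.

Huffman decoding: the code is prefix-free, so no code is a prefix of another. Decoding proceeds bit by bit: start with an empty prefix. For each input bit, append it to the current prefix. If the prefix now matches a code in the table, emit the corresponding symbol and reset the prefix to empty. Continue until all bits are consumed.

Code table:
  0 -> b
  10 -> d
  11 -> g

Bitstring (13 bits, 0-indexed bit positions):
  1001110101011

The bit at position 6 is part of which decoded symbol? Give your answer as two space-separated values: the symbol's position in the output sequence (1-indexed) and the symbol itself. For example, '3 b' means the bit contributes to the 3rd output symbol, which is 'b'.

Bit 0: prefix='1' (no match yet)
Bit 1: prefix='10' -> emit 'd', reset
Bit 2: prefix='0' -> emit 'b', reset
Bit 3: prefix='1' (no match yet)
Bit 4: prefix='11' -> emit 'g', reset
Bit 5: prefix='1' (no match yet)
Bit 6: prefix='10' -> emit 'd', reset
Bit 7: prefix='1' (no match yet)
Bit 8: prefix='10' -> emit 'd', reset
Bit 9: prefix='1' (no match yet)
Bit 10: prefix='10' -> emit 'd', reset

Answer: 4 d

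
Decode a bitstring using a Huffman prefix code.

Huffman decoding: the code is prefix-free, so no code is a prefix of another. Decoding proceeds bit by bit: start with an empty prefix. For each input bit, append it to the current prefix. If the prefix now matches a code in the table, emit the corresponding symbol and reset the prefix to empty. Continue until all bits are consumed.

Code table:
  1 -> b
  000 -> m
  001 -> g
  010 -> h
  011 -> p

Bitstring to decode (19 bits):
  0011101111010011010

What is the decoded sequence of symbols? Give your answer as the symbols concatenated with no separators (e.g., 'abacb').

Answer: gbbpbbhph

Derivation:
Bit 0: prefix='0' (no match yet)
Bit 1: prefix='00' (no match yet)
Bit 2: prefix='001' -> emit 'g', reset
Bit 3: prefix='1' -> emit 'b', reset
Bit 4: prefix='1' -> emit 'b', reset
Bit 5: prefix='0' (no match yet)
Bit 6: prefix='01' (no match yet)
Bit 7: prefix='011' -> emit 'p', reset
Bit 8: prefix='1' -> emit 'b', reset
Bit 9: prefix='1' -> emit 'b', reset
Bit 10: prefix='0' (no match yet)
Bit 11: prefix='01' (no match yet)
Bit 12: prefix='010' -> emit 'h', reset
Bit 13: prefix='0' (no match yet)
Bit 14: prefix='01' (no match yet)
Bit 15: prefix='011' -> emit 'p', reset
Bit 16: prefix='0' (no match yet)
Bit 17: prefix='01' (no match yet)
Bit 18: prefix='010' -> emit 'h', reset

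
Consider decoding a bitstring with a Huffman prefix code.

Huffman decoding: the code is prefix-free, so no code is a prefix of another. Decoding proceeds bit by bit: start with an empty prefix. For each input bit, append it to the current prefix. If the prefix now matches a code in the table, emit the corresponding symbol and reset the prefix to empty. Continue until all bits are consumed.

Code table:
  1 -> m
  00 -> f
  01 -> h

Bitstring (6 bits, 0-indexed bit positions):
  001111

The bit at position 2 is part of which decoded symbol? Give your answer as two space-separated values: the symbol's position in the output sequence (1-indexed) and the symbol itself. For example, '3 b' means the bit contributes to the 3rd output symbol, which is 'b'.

Answer: 2 m

Derivation:
Bit 0: prefix='0' (no match yet)
Bit 1: prefix='00' -> emit 'f', reset
Bit 2: prefix='1' -> emit 'm', reset
Bit 3: prefix='1' -> emit 'm', reset
Bit 4: prefix='1' -> emit 'm', reset
Bit 5: prefix='1' -> emit 'm', reset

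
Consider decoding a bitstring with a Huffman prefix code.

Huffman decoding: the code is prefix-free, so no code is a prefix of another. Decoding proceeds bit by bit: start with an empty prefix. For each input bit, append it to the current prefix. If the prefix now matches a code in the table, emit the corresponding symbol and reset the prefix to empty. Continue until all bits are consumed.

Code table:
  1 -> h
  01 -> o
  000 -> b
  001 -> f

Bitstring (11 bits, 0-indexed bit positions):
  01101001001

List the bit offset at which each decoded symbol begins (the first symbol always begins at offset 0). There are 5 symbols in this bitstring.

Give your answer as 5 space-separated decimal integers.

Answer: 0 2 3 5 8

Derivation:
Bit 0: prefix='0' (no match yet)
Bit 1: prefix='01' -> emit 'o', reset
Bit 2: prefix='1' -> emit 'h', reset
Bit 3: prefix='0' (no match yet)
Bit 4: prefix='01' -> emit 'o', reset
Bit 5: prefix='0' (no match yet)
Bit 6: prefix='00' (no match yet)
Bit 7: prefix='001' -> emit 'f', reset
Bit 8: prefix='0' (no match yet)
Bit 9: prefix='00' (no match yet)
Bit 10: prefix='001' -> emit 'f', reset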